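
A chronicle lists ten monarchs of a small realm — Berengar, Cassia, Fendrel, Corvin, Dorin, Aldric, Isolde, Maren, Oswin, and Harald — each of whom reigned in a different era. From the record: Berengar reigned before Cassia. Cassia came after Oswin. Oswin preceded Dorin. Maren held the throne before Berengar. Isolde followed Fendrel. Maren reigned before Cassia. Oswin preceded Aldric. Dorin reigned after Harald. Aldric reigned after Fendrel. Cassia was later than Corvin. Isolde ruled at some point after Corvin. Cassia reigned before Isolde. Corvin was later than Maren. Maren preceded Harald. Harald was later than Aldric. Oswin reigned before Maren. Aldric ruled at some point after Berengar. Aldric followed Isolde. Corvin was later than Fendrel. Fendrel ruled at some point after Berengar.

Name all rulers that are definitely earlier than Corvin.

Berengar, Fendrel, Maren, Oswin

Directly stated before Corvin: Fendrel and Maren.
Berengar reaches Corvin via Berengar → Fendrel → Corvin.
Oswin reaches Corvin via Oswin → Maren → Corvin.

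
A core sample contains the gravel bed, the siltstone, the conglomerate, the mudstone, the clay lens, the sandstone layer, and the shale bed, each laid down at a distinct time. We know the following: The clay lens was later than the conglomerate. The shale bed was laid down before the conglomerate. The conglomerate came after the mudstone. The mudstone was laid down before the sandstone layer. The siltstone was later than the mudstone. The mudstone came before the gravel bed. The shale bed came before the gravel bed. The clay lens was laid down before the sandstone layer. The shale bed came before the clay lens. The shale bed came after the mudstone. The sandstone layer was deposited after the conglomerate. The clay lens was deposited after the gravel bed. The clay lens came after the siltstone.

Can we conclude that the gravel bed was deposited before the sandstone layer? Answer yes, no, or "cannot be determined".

yes

Chain the constraints: the gravel bed → the clay lens → the sandstone layer. Each link is directly stated, so the gravel bed comes before the sandstone layer.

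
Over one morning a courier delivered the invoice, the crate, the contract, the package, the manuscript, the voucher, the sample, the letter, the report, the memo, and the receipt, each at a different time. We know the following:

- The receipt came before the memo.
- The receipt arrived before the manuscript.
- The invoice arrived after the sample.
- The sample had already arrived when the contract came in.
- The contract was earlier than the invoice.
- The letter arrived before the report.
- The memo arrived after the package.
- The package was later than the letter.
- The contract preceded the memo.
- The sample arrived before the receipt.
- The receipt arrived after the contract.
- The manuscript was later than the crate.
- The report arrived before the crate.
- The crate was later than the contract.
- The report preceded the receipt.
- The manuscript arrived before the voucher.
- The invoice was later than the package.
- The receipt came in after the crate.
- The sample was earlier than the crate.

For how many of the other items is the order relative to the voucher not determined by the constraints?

Forced before the voucher: the contract, the crate, the letter, the manuscript, the receipt, the report, and the sample.
That leaves the invoice, the memo, and the package with no forced order relative to the voucher — 3.

3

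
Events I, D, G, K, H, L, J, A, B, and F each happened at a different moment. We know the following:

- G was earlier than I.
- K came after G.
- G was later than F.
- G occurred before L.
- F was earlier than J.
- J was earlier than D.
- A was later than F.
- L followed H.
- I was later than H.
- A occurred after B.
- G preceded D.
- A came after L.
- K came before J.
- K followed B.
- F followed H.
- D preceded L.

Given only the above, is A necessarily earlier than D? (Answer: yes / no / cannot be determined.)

Tracing the constraints gives D → L → A, so D must come before A.
That means A cannot be before D.

no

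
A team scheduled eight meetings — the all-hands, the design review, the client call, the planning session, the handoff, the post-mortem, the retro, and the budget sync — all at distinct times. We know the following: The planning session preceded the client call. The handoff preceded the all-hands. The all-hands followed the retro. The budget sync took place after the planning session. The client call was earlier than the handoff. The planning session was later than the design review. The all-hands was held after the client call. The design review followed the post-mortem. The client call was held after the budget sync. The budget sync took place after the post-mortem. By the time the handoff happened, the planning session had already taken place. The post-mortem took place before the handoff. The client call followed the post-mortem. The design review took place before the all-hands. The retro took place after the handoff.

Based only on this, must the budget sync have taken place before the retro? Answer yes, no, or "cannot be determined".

yes

Chain the constraints: the budget sync → the client call → the handoff → the retro. Each link is directly stated, so the budget sync comes before the retro.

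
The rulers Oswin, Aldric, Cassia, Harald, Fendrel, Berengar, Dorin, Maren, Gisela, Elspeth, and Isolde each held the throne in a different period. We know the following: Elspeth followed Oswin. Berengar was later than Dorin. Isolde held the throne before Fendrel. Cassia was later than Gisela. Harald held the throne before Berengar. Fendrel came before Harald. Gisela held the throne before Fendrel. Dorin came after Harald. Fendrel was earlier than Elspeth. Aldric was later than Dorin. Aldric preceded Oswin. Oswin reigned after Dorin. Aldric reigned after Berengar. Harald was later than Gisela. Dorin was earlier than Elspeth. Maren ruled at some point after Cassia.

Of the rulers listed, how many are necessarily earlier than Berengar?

5

Directly stated before Berengar: Dorin and Harald.
Fendrel reaches Berengar via Fendrel → Harald → Berengar.
Gisela reaches Berengar via Gisela → Harald → Berengar.
Isolde reaches Berengar via Isolde → Fendrel → Harald → Berengar.
That's Dorin, Fendrel, Gisela, Harald, and Isolde — 5 in all.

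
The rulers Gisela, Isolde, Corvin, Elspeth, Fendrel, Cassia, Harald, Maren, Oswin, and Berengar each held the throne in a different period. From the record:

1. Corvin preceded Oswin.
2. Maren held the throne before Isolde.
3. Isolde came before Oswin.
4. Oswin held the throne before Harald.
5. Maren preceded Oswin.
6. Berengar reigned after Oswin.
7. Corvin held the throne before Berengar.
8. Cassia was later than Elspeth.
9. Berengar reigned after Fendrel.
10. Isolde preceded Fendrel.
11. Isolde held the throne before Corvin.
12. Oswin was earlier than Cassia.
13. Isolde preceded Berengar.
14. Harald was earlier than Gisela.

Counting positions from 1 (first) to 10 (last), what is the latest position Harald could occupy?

9

Harald must come before Gisela — 1 ruler forced after them.
Everything else can be placed before Harald in some valid order, so Harald can sit as late as position 10 − 1 = 9.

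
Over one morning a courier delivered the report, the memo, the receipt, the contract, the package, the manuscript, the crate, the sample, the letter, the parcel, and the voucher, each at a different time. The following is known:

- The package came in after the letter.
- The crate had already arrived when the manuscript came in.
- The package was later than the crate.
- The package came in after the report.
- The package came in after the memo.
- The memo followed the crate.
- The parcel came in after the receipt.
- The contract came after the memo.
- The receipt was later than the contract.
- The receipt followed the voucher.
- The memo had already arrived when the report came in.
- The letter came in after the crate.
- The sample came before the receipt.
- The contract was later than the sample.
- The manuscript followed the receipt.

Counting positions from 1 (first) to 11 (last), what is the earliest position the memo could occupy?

The crate must come before the memo — 1 forced predecessor.
Nothing else is forced ahead of the memo, so its earliest slot is position 1 + 1 = 2.

2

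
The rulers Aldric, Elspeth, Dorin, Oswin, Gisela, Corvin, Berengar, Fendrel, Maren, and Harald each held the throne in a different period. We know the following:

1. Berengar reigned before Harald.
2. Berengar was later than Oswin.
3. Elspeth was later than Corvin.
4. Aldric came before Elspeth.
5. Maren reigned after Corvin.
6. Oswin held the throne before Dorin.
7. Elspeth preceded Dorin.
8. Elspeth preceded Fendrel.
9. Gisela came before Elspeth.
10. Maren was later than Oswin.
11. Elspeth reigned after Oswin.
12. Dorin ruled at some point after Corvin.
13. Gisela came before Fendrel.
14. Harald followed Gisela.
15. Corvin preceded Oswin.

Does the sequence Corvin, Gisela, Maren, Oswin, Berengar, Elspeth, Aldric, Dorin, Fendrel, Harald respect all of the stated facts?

no

The constraints require Oswin before Maren, but in the proposed sequence Maren appears ahead of Oswin. That one violation is enough.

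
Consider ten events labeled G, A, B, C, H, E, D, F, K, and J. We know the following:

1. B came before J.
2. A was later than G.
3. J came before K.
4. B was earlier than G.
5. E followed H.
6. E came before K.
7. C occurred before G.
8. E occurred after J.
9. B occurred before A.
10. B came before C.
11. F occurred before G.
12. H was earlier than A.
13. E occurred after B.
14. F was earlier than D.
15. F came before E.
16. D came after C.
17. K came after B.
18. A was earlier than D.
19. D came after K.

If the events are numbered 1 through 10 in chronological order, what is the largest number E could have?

E must come before D and K — 2 events forced after it.
Everything else can be placed before E in some valid order, so E can sit as late as position 10 − 2 = 8.

8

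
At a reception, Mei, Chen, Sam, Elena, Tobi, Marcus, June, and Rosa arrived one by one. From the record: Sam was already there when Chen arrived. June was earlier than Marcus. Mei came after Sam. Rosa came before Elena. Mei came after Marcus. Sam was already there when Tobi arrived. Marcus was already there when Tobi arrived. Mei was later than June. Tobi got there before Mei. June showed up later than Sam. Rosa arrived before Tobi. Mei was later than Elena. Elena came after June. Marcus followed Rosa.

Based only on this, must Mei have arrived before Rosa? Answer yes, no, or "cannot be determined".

no

Tracing the constraints gives Rosa → Marcus → Mei, so Rosa must come before Mei.
That means Mei cannot be before Rosa.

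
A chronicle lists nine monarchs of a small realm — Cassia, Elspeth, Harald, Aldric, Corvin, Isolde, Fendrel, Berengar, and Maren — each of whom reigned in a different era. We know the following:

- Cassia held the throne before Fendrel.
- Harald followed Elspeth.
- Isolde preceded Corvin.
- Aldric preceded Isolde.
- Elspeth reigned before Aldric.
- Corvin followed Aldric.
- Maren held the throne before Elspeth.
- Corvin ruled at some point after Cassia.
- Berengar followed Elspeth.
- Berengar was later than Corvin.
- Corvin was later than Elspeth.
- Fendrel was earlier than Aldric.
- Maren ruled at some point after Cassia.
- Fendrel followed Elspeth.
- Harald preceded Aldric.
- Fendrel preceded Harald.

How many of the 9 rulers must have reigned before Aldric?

Directly stated before Aldric: Elspeth, Fendrel, and Harald.
Cassia reaches Aldric via Cassia → Fendrel → Aldric.
Maren reaches Aldric via Maren → Elspeth → Aldric.
That's Cassia, Elspeth, Fendrel, Harald, and Maren — 5 in all.

5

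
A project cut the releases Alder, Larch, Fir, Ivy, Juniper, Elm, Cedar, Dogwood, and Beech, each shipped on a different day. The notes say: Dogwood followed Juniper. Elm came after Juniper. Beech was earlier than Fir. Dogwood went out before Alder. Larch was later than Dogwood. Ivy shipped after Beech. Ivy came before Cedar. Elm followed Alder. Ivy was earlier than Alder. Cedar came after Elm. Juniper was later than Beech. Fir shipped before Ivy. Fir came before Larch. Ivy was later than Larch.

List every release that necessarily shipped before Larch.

Directly stated before Larch: Dogwood and Fir.
Beech reaches Larch via Beech → Fir → Larch.
Juniper reaches Larch via Juniper → Dogwood → Larch.
No chain forces Ivy (or any of the others) ahead of Larch.

Beech, Dogwood, Fir, Juniper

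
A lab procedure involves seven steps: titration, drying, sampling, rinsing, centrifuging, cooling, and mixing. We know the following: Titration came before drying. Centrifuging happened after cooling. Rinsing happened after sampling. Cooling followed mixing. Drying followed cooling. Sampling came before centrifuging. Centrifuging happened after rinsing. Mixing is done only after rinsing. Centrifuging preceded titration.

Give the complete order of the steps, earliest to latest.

sampling, rinsing, mixing, cooling, centrifuging, titration, drying

The constraints fix every adjacent pair, so only one ordering works:
sampling → rinsing → mixing → cooling → centrifuging → titration → drying.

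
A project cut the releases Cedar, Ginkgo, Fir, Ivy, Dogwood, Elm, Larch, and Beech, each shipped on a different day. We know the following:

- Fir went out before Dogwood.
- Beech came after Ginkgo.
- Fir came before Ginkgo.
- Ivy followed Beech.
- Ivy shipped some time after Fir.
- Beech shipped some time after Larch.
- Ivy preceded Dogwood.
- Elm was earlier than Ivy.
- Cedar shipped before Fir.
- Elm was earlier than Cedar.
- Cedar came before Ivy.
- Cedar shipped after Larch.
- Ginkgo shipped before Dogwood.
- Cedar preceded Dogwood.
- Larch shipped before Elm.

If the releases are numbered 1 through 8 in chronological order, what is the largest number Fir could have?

4

Fir must come before Beech, Dogwood, Ginkgo, and Ivy — 4 releases forced after it.
Everything else can be placed before Fir in some valid order, so Fir can sit as late as position 8 − 4 = 4.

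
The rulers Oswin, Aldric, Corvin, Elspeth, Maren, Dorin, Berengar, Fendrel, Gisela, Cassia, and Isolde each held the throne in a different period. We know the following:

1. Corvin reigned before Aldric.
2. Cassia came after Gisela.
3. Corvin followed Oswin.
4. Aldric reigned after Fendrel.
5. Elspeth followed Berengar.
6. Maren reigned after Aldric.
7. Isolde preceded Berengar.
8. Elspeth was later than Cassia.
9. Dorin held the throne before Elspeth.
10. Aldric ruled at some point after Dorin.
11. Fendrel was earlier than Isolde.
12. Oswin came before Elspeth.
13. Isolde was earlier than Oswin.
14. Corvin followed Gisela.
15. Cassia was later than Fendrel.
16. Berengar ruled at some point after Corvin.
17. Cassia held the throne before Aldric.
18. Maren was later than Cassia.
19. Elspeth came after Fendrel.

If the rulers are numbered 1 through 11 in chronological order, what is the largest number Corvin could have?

Corvin must come before Aldric, Berengar, Elspeth, and Maren — 4 rulers forced after them.
Everything else can be placed before Corvin in some valid order, so Corvin can sit as late as position 11 − 4 = 7.

7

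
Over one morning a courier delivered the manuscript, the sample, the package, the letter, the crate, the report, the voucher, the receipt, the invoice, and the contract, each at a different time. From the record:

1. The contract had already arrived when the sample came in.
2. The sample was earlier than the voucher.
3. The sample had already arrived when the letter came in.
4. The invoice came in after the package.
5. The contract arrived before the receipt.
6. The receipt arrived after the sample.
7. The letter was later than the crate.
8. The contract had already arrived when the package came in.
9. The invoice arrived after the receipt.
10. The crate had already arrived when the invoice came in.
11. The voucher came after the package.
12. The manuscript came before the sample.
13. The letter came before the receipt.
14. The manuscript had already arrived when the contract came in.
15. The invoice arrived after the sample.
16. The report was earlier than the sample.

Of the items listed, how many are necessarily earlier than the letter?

Directly stated before the letter: the crate and the sample.
The contract reaches the letter via the contract → the sample → the letter.
The manuscript reaches the letter via the manuscript → the sample → the letter.
The report reaches the letter via the report → the sample → the letter.
That's the contract, the crate, the manuscript, the report, and the sample — 5 in all.

5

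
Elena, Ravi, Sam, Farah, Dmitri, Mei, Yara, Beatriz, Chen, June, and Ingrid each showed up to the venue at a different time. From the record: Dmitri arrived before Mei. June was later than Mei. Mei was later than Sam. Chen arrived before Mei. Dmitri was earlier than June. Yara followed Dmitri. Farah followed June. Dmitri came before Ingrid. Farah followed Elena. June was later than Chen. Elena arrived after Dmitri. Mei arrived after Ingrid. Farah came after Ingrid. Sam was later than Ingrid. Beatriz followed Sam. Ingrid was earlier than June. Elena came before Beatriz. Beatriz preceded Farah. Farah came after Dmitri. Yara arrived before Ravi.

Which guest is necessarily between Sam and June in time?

Mei

Tracing the constraints gives Sam → Mei → June, so Mei sits after Sam and before June.
No other guest is forced both after Sam and before June.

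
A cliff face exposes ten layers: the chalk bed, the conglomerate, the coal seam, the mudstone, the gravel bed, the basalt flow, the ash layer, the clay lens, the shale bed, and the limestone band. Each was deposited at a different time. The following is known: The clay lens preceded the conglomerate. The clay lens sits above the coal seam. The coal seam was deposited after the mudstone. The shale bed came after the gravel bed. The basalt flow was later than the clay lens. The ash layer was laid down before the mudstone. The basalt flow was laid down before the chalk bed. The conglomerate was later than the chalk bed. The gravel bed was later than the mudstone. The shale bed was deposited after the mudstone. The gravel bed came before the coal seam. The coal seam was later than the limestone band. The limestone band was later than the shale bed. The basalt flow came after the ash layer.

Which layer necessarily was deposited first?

The ash layer has a chain of constraints placing it before every other layer, so the ash layer must be first.

the ash layer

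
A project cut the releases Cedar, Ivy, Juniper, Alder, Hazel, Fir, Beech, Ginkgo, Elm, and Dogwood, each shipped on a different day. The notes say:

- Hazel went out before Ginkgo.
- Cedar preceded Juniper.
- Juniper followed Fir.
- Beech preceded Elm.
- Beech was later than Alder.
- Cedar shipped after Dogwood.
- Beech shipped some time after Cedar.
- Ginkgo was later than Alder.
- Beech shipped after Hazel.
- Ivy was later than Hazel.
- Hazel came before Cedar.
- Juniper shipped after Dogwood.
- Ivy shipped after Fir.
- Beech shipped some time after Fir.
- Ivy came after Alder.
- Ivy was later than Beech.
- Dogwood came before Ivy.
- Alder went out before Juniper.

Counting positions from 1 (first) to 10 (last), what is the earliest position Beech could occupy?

Alder, Cedar, Dogwood, Fir, and Hazel must all come before Beech — 5 forced predecessors.
Nothing else is forced ahead of Beech, so its earliest slot is position 5 + 1 = 6.

6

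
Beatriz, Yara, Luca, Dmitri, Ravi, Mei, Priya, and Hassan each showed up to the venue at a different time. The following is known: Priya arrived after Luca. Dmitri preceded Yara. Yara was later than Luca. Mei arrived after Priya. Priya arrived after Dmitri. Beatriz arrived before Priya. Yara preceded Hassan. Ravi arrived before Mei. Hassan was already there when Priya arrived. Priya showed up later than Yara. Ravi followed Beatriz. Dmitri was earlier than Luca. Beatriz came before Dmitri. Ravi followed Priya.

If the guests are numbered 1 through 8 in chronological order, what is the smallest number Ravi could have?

Beatriz, Dmitri, Hassan, Luca, Priya, and Yara must all come before Ravi — 6 forced predecessors.
Nothing else is forced ahead of Ravi, so their earliest slot is position 6 + 1 = 7.

7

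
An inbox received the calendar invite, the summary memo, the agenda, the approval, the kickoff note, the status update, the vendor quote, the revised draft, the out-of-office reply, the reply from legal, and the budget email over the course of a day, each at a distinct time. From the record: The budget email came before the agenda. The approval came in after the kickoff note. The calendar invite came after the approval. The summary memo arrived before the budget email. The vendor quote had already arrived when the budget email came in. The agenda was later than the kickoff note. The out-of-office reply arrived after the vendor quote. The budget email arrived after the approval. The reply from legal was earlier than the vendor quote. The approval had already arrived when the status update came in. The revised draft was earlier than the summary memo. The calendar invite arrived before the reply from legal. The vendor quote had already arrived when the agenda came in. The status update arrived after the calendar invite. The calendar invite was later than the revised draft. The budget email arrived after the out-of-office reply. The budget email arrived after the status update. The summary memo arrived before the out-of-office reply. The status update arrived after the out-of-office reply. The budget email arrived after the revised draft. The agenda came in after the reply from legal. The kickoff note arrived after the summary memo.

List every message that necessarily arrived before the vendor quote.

the approval, the calendar invite, the kickoff note, the reply from legal, the revised draft, the summary memo

Directly stated before the vendor quote: the reply from legal.
The approval reaches the vendor quote via the approval → the calendar invite → the reply from legal → the vendor quote.
The calendar invite reaches the vendor quote via the calendar invite → the reply from legal → the vendor quote.
The kickoff note reaches the vendor quote via the kickoff note → the approval → the calendar invite → the reply from legal → the vendor quote.
Likewise the revised draft and the summary memo each reach the vendor quote by chaining the stated constraints.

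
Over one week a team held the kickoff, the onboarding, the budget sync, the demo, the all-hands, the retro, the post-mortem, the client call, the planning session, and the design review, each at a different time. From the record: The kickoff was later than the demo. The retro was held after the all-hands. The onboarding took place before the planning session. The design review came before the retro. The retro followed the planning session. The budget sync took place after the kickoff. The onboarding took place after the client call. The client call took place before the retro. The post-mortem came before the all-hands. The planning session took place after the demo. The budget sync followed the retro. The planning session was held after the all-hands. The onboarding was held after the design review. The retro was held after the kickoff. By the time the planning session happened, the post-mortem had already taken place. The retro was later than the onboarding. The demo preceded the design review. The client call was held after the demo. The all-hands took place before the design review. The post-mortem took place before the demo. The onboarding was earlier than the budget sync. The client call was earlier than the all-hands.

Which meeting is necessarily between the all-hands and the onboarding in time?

the design review

Tracing the constraints gives the all-hands → the design review → the onboarding, so the design review sits after the all-hands and before the onboarding.
No other meeting is forced both after the all-hands and before the onboarding.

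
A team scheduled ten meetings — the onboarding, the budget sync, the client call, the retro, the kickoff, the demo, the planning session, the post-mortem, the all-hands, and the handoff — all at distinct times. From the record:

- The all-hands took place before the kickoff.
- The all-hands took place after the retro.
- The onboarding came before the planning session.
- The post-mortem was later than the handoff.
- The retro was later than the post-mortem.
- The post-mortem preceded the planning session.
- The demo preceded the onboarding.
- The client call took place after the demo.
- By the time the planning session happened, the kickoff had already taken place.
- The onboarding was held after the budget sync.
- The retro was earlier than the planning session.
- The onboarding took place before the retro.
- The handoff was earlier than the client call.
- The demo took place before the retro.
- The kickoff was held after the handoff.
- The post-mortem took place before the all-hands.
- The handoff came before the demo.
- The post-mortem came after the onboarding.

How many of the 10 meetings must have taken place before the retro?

Directly stated before the retro: the demo, the onboarding, and the post-mortem.
The budget sync reaches the retro via the budget sync → the onboarding → the retro.
The handoff reaches the retro via the handoff → the post-mortem → the retro.
No chain forces the client call (or any of the others) ahead of the retro.
That's the budget sync, the demo, the handoff, the onboarding, and the post-mortem — 5 in all.

5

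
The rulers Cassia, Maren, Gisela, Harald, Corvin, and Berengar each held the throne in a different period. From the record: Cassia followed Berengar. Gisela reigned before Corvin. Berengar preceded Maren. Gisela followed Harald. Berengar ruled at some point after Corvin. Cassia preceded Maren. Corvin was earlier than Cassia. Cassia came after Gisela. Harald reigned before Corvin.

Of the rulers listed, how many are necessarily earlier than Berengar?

3

Directly stated before Berengar: Corvin.
Gisela reaches Berengar via Gisela → Corvin → Berengar.
Harald reaches Berengar via Harald → Corvin → Berengar.
That's Corvin, Gisela, and Harald — 3 in all.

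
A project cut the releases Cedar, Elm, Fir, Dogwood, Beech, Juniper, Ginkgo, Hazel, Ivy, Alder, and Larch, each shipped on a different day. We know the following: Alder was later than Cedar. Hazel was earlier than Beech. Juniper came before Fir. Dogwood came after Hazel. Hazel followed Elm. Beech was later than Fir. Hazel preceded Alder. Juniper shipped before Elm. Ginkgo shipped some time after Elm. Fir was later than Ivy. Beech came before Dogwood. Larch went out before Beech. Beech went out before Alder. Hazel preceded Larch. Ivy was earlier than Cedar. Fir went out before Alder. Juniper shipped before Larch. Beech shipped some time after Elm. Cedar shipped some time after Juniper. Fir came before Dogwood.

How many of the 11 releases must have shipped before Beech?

6

Directly stated before Beech: Elm, Fir, Hazel, and Larch.
Ivy reaches Beech via Ivy → Fir → Beech.
Juniper reaches Beech via Juniper → Elm → Beech.
No chain forces Alder (or any of the others) ahead of Beech.
That's Elm, Fir, Hazel, Ivy, Juniper, and Larch — 6 in all.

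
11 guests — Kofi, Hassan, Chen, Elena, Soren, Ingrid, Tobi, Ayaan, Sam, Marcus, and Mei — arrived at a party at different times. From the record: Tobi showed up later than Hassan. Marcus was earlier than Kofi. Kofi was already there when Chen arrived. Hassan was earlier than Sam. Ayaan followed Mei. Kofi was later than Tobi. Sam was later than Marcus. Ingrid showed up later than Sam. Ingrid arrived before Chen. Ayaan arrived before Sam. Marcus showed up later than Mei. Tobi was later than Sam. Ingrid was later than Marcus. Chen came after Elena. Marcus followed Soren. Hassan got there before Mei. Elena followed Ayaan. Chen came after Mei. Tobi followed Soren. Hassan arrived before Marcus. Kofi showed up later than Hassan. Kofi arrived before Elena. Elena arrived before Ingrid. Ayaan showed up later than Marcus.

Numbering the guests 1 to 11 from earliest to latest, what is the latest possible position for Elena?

9

Elena must come before Chen and Ingrid — 2 guests forced after them.
Everything else can be placed before Elena in some valid order, so Elena can sit as late as position 11 − 2 = 9.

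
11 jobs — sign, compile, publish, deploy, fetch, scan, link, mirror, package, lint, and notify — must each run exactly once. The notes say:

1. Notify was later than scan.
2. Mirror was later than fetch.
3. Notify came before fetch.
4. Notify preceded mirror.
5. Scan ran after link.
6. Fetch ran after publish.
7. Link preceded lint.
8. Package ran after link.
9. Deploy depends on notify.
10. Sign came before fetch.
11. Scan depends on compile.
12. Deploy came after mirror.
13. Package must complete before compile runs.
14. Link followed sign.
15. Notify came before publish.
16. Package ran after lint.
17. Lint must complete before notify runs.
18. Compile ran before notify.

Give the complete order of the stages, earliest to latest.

The constraints fix every adjacent pair, so only one ordering works:
sign → link → lint → package → compile → scan → notify → publish → fetch → mirror → deploy.

sign, link, lint, package, compile, scan, notify, publish, fetch, mirror, deploy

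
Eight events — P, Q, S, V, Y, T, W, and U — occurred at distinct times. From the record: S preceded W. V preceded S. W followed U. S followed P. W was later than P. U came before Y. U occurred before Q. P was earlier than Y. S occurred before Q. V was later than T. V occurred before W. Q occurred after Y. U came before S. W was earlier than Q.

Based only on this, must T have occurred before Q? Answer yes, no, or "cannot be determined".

yes

Chain the constraints: T → V → W → Q. Each link is directly stated, so T comes before Q.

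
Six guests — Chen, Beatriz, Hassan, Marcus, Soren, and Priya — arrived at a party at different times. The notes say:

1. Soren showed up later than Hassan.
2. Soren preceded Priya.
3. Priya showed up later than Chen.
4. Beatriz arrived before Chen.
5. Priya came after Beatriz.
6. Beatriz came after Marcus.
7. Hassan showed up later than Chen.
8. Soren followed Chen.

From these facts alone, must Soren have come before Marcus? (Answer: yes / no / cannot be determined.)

no

Tracing the constraints gives Marcus → Beatriz → Chen → Soren, so Marcus must come before Soren.
That means Soren cannot be before Marcus.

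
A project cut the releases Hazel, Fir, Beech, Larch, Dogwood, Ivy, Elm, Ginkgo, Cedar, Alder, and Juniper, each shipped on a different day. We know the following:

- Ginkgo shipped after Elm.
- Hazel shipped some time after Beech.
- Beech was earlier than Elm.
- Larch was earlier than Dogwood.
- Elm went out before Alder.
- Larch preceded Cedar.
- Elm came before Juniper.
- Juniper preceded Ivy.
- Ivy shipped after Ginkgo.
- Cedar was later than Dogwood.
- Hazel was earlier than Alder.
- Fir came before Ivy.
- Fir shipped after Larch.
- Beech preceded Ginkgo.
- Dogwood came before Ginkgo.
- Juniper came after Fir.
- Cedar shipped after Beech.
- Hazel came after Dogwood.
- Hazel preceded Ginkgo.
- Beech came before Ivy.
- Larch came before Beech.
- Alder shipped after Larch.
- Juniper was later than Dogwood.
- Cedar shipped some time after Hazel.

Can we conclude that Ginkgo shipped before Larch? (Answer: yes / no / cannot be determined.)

Tracing the constraints gives Larch → Beech → Ginkgo, so Larch must come before Ginkgo.
That means Ginkgo cannot be before Larch.

no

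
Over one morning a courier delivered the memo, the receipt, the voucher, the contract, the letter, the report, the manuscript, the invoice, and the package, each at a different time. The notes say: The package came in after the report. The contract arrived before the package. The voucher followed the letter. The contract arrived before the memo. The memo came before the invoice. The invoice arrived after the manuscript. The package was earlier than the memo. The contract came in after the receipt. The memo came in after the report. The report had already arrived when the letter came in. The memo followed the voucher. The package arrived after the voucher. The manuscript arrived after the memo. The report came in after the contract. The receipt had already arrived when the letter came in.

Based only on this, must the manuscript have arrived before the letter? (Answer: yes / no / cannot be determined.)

no

Tracing the constraints gives the letter → the voucher → the memo → the manuscript, so the letter must come before the manuscript.
That means the manuscript cannot be before the letter.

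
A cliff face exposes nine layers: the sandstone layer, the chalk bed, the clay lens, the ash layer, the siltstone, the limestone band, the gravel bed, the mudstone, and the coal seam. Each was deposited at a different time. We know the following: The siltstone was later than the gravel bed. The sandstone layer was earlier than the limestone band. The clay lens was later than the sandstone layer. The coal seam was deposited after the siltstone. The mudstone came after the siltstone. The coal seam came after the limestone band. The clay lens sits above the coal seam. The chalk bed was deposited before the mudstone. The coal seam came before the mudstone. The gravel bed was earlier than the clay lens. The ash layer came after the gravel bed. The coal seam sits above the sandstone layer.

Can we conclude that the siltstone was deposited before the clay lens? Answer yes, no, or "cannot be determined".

yes

Chain the constraints: the siltstone → the coal seam → the clay lens. Each link is directly stated, so the siltstone comes before the clay lens.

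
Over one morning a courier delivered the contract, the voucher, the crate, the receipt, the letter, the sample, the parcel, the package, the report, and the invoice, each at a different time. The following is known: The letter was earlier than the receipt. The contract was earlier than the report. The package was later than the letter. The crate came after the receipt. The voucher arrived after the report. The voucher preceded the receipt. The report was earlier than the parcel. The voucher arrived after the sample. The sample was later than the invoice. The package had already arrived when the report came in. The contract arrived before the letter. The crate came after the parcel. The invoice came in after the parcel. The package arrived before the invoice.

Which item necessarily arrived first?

The contract has a chain of constraints placing it before every other item, so the contract must be first.

the contract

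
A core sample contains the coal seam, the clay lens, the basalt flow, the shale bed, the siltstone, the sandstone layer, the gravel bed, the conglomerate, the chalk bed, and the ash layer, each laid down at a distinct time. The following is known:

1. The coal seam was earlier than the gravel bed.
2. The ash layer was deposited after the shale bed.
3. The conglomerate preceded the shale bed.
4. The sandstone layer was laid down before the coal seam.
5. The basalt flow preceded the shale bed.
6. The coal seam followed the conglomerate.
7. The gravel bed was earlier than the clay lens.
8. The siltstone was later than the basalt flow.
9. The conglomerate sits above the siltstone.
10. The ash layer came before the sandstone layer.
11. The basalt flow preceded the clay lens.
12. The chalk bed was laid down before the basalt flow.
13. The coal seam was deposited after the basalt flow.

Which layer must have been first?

the chalk bed

The chalk bed has a chain of constraints placing it before every other layer, so the chalk bed must be first.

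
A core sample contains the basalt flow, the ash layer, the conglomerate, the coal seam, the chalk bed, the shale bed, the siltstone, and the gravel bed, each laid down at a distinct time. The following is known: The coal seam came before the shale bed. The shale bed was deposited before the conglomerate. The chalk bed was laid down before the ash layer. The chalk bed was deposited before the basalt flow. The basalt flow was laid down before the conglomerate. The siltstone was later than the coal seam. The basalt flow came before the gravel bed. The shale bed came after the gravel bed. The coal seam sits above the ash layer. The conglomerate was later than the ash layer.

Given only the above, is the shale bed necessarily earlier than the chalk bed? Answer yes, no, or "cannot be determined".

no

Tracing the constraints gives the chalk bed → the basalt flow → the gravel bed → the shale bed, so the chalk bed must come before the shale bed.
That means the shale bed cannot be before the chalk bed.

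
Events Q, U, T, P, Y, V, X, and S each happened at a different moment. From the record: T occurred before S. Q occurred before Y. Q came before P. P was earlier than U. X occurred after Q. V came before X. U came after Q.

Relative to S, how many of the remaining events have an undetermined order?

6

Forced before S: T.
That leaves P, Q, U, V, X, and Y with no forced order relative to S — 6.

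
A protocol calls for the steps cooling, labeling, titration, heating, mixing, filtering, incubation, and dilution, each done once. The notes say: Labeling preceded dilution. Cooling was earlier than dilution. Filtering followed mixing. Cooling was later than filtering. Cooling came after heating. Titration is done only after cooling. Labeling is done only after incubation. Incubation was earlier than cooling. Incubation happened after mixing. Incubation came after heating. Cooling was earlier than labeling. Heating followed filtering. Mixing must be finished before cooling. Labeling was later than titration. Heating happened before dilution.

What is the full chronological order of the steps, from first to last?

mixing, filtering, heating, incubation, cooling, titration, labeling, dilution

The constraints fix every adjacent pair, so only one ordering works:
mixing → filtering → heating → incubation → cooling → titration → labeling → dilution.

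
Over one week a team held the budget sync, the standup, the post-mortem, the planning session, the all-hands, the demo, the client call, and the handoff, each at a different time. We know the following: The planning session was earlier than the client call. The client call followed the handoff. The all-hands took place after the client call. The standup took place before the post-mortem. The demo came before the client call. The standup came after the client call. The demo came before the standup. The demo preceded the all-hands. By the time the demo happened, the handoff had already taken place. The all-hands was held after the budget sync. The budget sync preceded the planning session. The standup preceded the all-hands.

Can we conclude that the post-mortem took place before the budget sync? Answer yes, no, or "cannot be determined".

no

Tracing the constraints gives the budget sync → the planning session → the client call → the standup → the post-mortem, so the budget sync must come before the post-mortem.
That means the post-mortem cannot be before the budget sync.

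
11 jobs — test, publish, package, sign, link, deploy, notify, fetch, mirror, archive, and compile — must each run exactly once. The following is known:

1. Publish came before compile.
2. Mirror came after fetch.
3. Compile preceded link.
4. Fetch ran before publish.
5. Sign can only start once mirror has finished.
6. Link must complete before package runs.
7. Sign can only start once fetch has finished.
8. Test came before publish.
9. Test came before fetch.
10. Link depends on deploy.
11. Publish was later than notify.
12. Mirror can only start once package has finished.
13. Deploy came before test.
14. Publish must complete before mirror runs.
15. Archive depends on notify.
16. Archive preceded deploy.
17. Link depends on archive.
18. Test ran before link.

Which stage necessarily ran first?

notify

Notify has a chain of constraints placing it before every other stage, so notify must be first.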